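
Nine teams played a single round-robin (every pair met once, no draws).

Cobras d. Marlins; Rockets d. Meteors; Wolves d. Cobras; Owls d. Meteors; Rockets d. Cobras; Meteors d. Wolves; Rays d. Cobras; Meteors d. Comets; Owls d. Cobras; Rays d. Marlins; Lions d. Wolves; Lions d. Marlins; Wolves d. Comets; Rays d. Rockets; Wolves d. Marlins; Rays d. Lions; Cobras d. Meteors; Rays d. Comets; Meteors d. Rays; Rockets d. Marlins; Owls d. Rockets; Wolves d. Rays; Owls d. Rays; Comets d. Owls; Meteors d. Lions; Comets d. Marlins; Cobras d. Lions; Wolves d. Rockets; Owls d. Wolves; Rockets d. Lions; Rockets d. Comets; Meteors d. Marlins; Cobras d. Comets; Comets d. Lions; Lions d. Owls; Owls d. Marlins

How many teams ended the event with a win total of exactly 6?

Win totals: Marlins 0, Wolves 5, Cobras 4, Meteors 5, Owls 6, Lions 3, Rays 5, Comets 3, Rockets 5.
Exactly 6: Owls — 1 team.

1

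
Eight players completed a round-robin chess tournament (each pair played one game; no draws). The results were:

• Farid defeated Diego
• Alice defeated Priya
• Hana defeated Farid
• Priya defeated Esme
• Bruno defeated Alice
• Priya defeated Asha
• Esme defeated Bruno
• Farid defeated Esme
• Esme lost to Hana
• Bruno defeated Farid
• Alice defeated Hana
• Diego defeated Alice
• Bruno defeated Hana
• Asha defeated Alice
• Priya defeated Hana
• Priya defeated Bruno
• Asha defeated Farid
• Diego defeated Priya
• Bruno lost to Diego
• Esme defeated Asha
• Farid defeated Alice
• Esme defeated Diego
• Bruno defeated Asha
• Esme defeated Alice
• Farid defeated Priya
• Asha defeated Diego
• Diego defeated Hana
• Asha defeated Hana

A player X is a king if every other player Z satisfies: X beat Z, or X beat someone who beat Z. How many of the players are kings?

Bruno reaches everyone (king).
Diego reaches everyone (king).
Asha reaches everyone (king).
Alice cannot reach Diego in two steps.
Esme reaches everyone (king).
Priya reaches everyone (king).
Hana reaches everyone (king).
Farid reaches everyone (king).
Kings: Bruno, Diego, Asha, Esme, Priya, Hana, Farid — 7.

7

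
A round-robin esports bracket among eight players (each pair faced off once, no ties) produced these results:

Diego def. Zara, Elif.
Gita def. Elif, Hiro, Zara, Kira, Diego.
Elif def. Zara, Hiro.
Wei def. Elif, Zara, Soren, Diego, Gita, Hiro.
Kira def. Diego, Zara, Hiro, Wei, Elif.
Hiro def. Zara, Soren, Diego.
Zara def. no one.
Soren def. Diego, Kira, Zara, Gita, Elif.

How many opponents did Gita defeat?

5

Gita's results: beat Kira, Diego, Elif, Zara, Hiro; lost to Soren, Wei.
That is 5 wins.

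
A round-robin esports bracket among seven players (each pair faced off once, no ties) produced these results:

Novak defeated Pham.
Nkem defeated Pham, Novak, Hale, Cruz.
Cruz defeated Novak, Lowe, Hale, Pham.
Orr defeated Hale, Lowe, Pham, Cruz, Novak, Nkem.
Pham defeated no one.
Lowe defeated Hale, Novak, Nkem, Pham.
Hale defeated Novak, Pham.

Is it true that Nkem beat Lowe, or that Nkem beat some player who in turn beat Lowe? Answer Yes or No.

Yes

Nkem did not beat Lowe directly.
Nkem beat Cruz, Pham, Novak, Hale. Of those, Cruz beat Lowe.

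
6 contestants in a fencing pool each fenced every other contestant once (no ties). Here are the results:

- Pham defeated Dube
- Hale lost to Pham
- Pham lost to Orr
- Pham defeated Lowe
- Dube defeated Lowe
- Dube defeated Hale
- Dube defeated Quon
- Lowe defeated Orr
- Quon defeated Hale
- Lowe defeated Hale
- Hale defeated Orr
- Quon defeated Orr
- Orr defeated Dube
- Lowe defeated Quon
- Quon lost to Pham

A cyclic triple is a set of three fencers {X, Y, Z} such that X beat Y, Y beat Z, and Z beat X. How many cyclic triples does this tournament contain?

6

Of the C(6,3) = 20 triples, the cyclic ones are: {Quon, Orr, Pham}; {Quon, Orr, Dube}; {Orr, Pham, Lowe}; {Orr, Pham, Hale}; {Orr, Lowe, Dube}; {Orr, Hale, Dube}.
That is 6.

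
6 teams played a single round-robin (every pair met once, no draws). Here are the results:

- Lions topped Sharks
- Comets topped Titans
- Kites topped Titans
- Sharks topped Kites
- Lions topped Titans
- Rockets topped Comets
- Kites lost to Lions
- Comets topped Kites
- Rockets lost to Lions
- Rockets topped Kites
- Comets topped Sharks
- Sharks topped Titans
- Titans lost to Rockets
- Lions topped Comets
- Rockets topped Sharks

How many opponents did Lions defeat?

5

Lions' results: beat Titans, Comets, Rockets, Kites, Sharks; lost to no one.
That is 5 wins.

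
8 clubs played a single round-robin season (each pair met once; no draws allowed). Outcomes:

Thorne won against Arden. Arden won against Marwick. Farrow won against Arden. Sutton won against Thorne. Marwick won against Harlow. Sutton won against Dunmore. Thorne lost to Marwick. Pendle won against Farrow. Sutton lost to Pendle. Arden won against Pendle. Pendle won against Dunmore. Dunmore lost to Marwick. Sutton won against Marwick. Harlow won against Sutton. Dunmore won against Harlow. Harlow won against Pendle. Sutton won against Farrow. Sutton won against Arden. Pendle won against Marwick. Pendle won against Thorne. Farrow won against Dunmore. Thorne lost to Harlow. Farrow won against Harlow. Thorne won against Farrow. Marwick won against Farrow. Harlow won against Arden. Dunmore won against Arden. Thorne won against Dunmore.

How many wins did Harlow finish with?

Harlow's results: beat Pendle, Arden, Sutton, Thorne; lost to Dunmore, Farrow, Marwick.
That is 4 wins.

4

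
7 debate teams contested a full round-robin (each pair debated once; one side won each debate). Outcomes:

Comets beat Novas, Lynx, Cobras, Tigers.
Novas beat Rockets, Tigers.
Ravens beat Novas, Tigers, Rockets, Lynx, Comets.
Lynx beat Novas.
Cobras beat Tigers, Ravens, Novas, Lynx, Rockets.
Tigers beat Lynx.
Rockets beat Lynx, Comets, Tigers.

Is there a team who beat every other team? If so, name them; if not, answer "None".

Highest win total is Ravens with 5 (out of 6 possible).
Ravens lost to Cobras, so no team went undefeated.

None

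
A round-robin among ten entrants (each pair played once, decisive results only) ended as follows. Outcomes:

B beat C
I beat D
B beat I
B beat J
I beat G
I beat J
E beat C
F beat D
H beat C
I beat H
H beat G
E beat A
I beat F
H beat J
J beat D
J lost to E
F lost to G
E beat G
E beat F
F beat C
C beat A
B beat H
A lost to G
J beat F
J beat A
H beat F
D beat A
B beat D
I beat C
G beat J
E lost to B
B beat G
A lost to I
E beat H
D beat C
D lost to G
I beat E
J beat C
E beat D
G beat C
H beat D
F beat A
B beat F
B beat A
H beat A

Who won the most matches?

B

Win totals: A 0, B 9, C 1, D 2, E 7, F 3, G 5, H 6, I 8, J 4.
B leads with 9 wins (next highest: 8).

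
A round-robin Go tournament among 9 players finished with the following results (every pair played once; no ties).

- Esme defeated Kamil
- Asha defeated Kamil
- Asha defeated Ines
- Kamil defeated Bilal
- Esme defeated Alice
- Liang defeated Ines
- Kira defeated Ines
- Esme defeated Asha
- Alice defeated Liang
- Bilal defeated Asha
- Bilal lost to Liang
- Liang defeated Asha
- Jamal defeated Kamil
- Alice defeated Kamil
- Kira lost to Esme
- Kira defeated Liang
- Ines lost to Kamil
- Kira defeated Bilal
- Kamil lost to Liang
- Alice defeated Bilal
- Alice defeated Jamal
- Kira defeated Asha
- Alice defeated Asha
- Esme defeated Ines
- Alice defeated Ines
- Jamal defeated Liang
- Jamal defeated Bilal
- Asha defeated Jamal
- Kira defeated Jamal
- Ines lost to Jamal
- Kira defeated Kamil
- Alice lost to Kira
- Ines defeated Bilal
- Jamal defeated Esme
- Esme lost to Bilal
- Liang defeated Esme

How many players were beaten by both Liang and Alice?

4

Liang beat: Bilal, Asha, Ines, Kamil, Esme.
Alice beat: Bilal, Asha, Ines, Jamal, Kamil, Liang.
Both beat: Bilal, Asha, Ines, Kamil — 4.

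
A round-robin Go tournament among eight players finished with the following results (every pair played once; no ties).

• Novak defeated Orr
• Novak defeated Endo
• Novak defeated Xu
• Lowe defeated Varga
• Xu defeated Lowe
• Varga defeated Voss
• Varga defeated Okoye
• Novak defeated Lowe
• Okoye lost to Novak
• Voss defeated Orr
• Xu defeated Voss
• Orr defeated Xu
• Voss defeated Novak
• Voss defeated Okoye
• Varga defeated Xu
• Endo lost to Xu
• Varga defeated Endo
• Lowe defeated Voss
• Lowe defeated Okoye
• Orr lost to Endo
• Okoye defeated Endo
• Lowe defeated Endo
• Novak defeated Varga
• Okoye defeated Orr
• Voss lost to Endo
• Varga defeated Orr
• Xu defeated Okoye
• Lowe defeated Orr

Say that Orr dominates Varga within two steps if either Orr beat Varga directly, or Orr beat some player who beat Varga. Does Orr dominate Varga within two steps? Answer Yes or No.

Orr did not beat Varga directly.
Orr beat Xu, but each of them lost to Varga. No two-step path.

No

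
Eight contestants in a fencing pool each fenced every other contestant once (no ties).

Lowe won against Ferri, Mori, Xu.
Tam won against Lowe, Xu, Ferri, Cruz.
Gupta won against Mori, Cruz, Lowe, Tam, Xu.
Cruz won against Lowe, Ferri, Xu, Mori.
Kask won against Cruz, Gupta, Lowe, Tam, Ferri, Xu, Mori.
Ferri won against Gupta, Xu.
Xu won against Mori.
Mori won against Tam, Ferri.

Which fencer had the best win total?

Kask

Win totals: Lowe 3, Tam 4, Gupta 5, Cruz 4, Kask 7, Xu 1, Mori 2, Ferri 2.
Kask leads with 7 wins (next highest: 5).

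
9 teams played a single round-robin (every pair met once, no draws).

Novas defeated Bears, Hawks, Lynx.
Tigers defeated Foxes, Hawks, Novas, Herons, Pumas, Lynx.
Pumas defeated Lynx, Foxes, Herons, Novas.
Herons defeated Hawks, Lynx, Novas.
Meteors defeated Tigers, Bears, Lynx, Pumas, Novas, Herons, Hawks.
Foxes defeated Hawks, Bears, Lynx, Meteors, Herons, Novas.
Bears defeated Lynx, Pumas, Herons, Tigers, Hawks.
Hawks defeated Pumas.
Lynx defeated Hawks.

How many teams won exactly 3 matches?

2

Win totals: Hawks 1, Tigers 6, Lynx 1, Herons 3, Pumas 4, Novas 3, Bears 5, Meteors 7, Foxes 6.
Exactly 3: Herons, Novas — 2 teams.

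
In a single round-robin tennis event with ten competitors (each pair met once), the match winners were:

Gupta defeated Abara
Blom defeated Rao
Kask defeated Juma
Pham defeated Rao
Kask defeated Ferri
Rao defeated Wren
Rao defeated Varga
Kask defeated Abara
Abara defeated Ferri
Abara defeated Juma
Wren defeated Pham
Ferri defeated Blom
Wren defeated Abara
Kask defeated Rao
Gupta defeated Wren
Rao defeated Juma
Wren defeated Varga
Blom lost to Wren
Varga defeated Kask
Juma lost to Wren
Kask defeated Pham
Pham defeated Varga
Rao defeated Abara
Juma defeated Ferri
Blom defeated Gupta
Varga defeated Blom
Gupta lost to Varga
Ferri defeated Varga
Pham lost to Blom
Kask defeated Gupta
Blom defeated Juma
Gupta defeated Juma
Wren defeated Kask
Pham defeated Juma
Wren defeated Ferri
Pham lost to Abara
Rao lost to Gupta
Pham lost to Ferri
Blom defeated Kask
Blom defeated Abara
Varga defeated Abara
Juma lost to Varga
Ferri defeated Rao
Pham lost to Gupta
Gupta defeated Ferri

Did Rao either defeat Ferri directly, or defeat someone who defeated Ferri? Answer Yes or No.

Rao did not beat Ferri directly.
Rao beat Varga, Juma, Wren, Abara. Of those, Juma beat Ferri.

Yes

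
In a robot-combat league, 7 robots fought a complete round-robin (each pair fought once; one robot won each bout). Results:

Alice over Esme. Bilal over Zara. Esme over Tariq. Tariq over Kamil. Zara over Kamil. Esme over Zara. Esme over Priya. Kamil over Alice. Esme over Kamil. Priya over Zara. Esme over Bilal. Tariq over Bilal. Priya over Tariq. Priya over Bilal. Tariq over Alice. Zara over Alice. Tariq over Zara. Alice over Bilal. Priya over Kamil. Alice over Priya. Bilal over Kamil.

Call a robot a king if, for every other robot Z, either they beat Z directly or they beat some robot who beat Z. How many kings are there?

3

Zara cannot reach Tariq in two steps.
Kamil cannot reach Zara, Tariq in two steps.
Priya cannot reach Esme in two steps.
Bilal cannot reach Priya, Tariq, Esme in two steps.
Tariq reaches everyone (king).
Esme reaches everyone (king).
Alice reaches everyone (king).
Kings: Tariq, Esme, Alice — 3.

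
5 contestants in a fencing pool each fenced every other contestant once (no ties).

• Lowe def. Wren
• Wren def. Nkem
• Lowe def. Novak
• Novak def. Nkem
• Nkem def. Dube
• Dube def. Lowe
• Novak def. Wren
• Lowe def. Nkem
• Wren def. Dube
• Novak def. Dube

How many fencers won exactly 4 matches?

Win totals: Novak 3, Nkem 1, Lowe 3, Wren 2, Dube 1.
No fencer has exactly 4 wins.

0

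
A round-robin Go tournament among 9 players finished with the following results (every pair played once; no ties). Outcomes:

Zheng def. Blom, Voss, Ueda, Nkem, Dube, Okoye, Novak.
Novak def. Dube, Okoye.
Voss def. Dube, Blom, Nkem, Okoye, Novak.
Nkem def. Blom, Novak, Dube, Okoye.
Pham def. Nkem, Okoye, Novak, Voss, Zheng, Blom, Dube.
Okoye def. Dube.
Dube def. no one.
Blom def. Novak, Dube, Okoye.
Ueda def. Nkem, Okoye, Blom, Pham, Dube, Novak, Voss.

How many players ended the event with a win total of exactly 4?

1

Win totals: Pham 7, Voss 5, Okoye 1, Blom 3, Dube 0, Nkem 4, Ueda 7, Zheng 7, Novak 2.
Exactly 4: Nkem — 1 player.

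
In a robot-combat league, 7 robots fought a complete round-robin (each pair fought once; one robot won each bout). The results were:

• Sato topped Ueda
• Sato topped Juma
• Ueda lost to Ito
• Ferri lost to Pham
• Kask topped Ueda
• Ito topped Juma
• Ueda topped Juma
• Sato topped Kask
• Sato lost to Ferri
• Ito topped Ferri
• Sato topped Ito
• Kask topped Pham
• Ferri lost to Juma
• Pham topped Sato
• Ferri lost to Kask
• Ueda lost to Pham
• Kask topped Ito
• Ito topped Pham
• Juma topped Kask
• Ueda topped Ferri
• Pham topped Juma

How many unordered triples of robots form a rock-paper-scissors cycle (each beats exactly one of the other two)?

9

Win totals: Ito 4, Sato 4, Ueda 2, Juma 2, Kask 4, Ferri 1, Pham 4.
A robot with w wins dominates both others in C(w,2) triples; summing gives 6 + 6 + 1 + 1 + 6 + 0 + 6 = 26 transitive triples.
Total triples C(7,3) = 35, so cyclic triples = 35 − 26 = 9.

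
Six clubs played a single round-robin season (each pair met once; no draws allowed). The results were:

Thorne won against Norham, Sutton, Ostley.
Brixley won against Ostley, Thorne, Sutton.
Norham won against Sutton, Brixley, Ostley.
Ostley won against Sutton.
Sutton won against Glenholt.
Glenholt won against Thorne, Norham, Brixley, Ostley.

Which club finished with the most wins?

Win totals: Brixley 3, Ostley 1, Thorne 3, Glenholt 4, Norham 3, Sutton 1.
Glenholt leads with 4 wins (next highest: 3).

Glenholt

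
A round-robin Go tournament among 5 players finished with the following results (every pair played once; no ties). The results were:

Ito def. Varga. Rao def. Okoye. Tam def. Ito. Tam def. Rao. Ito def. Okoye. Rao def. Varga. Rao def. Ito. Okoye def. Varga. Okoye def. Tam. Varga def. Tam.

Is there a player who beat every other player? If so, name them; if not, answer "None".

None

Highest win total is Rao with 3 (out of 4 possible).
Rao lost to Tam, so no player went undefeated.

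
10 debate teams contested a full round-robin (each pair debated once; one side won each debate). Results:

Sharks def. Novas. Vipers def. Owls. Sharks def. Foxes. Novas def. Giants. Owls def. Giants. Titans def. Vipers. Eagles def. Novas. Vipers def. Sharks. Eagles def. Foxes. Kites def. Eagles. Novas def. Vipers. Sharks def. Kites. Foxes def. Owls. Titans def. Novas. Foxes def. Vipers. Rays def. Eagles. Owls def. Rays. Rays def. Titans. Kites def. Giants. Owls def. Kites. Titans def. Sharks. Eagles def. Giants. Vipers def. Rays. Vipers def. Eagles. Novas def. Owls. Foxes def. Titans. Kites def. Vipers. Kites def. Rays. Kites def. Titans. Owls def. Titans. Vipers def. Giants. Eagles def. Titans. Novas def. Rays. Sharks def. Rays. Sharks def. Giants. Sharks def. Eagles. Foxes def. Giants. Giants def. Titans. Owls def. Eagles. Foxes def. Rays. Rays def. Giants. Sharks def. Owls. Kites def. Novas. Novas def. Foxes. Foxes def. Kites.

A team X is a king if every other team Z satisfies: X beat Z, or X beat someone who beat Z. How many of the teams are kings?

Rays cannot reach Kites, Owls in two steps.
Titans reaches everyone (king).
Kites reaches everyone (king).
Novas reaches everyone (king).
Eagles reaches everyone (king).
Owls reaches everyone (king).
Vipers reaches everyone (king).
Giants cannot reach Rays, Kites, Eagles, Owls, Foxes in two steps.
Sharks reaches everyone (king).
Foxes reaches everyone (king).
Kings: Titans, Kites, Novas, Eagles, Owls, Vipers, Sharks, Foxes — 8.

8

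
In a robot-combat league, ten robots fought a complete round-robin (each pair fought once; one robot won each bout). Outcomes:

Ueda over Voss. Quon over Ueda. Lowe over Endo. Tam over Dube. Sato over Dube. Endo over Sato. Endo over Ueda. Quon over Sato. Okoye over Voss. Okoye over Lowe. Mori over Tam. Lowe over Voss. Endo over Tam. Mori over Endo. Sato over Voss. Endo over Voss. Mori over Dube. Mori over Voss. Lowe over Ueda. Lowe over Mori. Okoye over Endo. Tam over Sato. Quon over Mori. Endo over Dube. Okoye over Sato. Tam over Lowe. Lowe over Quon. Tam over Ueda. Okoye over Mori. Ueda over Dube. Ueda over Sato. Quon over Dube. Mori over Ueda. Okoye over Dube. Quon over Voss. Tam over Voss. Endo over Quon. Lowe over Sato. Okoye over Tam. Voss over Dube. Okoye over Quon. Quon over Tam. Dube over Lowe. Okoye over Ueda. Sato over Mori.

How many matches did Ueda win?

3

Ueda's results: beat Sato, Voss, Dube; lost to Mori, Endo, Tam, Lowe, Okoye, Quon.
That is 3 wins.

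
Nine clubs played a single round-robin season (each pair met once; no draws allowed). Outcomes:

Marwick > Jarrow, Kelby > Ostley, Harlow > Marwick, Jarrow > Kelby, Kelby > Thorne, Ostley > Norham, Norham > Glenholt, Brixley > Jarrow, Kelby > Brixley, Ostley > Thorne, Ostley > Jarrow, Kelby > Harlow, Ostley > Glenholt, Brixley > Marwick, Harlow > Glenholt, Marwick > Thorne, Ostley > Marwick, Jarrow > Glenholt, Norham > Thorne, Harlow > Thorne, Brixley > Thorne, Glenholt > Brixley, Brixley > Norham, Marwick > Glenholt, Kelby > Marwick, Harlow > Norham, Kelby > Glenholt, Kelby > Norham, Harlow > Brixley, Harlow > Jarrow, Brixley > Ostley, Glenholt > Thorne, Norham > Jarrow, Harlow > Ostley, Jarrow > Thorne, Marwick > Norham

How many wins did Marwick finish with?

4

Marwick's results: beat Norham, Glenholt, Jarrow, Thorne; lost to Ostley, Brixley, Kelby, Harlow.
That is 4 wins.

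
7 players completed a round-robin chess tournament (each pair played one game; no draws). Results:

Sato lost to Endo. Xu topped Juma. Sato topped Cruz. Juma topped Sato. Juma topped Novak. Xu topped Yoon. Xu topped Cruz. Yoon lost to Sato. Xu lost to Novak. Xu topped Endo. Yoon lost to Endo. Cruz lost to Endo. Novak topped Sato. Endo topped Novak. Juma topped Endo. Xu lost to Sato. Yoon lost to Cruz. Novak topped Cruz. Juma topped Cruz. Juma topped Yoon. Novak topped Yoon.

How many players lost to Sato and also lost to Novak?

Sato beat: Yoon, Xu, Cruz.
Novak beat: Yoon, Xu, Cruz, Sato.
Both beat: Yoon, Xu, Cruz — 3.

3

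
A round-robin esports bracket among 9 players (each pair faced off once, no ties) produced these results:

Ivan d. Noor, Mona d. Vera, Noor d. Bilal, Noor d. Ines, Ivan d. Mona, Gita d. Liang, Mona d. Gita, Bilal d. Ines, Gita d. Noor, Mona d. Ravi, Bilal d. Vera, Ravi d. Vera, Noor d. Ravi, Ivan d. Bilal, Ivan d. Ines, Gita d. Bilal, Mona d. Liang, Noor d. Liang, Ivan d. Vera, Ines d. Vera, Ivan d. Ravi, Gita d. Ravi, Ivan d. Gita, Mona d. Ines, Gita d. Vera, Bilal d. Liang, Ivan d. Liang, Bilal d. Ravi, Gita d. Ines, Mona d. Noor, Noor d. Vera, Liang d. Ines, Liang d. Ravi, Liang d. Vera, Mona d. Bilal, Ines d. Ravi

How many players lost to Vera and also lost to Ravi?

Vera beat: no one.
Ravi beat: Vera.
No one was beaten by both.

0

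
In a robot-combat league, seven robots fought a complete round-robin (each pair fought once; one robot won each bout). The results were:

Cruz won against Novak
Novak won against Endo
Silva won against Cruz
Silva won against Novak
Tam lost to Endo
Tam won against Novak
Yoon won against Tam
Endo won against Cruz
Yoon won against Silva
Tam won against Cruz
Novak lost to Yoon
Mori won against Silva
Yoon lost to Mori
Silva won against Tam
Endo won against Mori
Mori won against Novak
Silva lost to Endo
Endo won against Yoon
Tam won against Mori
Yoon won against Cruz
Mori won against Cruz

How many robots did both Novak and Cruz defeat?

Novak beat: Endo.
Cruz beat: Novak.
No one was beaten by both.

0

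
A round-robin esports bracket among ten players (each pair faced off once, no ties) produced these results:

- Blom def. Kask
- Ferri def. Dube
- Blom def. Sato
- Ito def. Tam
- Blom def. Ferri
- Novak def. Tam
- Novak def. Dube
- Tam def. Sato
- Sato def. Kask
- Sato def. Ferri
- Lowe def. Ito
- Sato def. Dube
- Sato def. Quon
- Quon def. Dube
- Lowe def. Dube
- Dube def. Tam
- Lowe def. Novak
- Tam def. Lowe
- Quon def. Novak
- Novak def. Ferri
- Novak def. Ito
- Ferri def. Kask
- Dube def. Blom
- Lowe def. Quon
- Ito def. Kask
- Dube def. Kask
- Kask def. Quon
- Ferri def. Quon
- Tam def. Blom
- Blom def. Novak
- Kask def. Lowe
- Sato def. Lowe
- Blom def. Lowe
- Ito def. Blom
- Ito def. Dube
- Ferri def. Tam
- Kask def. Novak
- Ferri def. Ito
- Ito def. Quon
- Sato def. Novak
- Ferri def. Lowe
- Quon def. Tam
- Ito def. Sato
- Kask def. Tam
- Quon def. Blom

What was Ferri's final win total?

Ferri's results: beat Kask, Dube, Tam, Lowe, Ito, Quon; lost to Sato, Blom, Novak.
That is 6 wins.

6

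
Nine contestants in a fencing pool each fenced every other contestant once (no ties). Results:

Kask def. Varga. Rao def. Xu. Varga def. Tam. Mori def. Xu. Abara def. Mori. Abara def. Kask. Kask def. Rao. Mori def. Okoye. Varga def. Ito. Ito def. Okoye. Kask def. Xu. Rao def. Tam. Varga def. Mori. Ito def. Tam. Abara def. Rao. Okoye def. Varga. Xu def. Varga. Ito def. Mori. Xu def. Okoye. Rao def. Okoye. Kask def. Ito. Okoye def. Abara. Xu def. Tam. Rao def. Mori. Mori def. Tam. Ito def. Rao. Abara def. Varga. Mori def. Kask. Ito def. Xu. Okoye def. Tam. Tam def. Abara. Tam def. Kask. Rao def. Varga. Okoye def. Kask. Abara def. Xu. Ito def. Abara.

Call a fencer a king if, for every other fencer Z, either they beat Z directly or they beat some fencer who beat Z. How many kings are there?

Abara reaches everyone (king).
Tam cannot reach Okoye in two steps.
Mori reaches everyone (king).
Ito reaches everyone (king).
Kask reaches everyone (king).
Xu cannot reach Rao in two steps.
Okoye reaches everyone (king).
Varga reaches everyone (king).
Rao reaches everyone (king).
Kings: Abara, Mori, Ito, Kask, Okoye, Varga, Rao — 7.

7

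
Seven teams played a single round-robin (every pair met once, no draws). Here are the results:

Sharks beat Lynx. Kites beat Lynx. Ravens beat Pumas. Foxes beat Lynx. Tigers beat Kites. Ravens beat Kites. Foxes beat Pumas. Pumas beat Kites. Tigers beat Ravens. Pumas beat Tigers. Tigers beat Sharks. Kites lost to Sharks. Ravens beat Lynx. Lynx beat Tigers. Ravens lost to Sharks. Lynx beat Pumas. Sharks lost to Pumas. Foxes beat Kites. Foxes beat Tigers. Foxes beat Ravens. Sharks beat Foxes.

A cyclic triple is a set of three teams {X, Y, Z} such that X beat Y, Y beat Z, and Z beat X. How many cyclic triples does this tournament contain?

9

Win totals: Lynx 2, Tigers 3, Sharks 4, Pumas 3, Kites 1, Ravens 3, Foxes 5.
A team with w wins dominates both others in C(w,2) triples; summing gives 1 + 3 + 6 + 3 + 0 + 3 + 10 = 26 transitive triples.
Total triples C(7,3) = 35, so cyclic triples = 35 − 26 = 9.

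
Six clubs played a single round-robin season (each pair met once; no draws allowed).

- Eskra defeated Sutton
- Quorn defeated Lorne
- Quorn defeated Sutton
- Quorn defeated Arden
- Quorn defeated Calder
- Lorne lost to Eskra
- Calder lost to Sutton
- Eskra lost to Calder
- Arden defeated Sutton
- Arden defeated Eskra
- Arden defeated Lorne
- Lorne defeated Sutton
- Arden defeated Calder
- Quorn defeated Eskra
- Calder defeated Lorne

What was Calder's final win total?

Calder's results: beat Eskra, Lorne; lost to Sutton, Quorn, Arden.
That is 2 wins.

2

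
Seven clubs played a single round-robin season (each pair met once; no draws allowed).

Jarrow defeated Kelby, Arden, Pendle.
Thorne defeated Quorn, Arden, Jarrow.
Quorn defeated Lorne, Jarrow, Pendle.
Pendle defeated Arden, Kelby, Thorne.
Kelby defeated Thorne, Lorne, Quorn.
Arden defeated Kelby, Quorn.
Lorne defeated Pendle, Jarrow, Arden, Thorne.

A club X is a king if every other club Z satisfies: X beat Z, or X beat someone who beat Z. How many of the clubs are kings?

Jarrow reaches everyone (king).
Lorne reaches everyone (king).
Quorn reaches everyone (king).
Arden reaches everyone (king).
Kelby reaches everyone (king).
Pendle reaches everyone (king).
Thorne reaches everyone (king).
Kings: Jarrow, Lorne, Quorn, Arden, Kelby, Pendle, Thorne — 7.

7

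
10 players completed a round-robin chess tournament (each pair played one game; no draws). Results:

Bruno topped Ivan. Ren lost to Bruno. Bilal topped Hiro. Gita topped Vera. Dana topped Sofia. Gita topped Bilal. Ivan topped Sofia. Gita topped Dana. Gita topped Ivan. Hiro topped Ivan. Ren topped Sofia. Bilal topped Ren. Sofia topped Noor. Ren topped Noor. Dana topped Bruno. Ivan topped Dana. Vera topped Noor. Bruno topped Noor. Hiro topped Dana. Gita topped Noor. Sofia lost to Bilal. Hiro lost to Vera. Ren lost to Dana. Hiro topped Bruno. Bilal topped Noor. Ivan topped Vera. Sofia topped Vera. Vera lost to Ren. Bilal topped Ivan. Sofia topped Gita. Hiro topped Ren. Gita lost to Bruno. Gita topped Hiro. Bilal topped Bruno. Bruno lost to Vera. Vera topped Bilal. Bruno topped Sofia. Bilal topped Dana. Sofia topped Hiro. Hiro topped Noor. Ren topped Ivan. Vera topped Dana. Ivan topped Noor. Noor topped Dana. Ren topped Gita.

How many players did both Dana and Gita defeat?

Dana beat: Ren, Bruno, Sofia.
Gita beat: Ivan, Noor, Bilal, Dana, Hiro, Vera.
No one was beaten by both.

0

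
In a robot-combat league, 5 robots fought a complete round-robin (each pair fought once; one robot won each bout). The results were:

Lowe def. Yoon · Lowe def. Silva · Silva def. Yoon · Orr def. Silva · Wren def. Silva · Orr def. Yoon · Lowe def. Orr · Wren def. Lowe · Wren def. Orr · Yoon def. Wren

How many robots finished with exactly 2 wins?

Win totals: Yoon 1, Lowe 3, Silva 1, Wren 3, Orr 2.
Exactly 2: Orr — 1 robot.

1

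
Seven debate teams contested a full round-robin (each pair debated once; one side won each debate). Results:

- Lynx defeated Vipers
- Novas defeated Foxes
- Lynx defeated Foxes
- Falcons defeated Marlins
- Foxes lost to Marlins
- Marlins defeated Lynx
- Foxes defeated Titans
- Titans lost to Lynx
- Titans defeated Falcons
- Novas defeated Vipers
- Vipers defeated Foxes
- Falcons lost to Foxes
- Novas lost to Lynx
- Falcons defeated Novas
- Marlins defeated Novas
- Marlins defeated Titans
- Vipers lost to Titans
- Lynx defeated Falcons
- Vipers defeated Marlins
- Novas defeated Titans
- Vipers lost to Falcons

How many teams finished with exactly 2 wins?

Win totals: Novas 3, Titans 2, Marlins 4, Lynx 5, Vipers 2, Falcons 3, Foxes 2.
Exactly 2: Titans, Vipers, Foxes — 3 teams.

3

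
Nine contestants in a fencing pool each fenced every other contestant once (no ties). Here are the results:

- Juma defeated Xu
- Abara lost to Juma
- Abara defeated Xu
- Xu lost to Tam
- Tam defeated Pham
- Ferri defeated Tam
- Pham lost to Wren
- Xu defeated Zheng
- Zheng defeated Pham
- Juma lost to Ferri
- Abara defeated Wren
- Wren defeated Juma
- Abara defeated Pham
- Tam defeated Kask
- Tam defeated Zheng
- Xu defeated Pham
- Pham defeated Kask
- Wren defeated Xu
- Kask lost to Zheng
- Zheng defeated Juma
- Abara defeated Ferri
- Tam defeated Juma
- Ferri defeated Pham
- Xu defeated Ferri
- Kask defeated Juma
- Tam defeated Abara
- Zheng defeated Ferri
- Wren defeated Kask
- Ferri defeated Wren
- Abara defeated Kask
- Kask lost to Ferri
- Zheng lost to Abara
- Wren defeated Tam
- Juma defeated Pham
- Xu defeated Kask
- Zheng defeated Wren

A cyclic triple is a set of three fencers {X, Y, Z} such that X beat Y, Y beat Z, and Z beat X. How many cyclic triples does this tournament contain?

Win totals: Xu 4, Wren 5, Abara 6, Ferri 5, Juma 3, Kask 1, Pham 1, Zheng 5, Tam 6.
A fencer with w wins dominates both others in C(w,2) triples; summing gives 6 + 10 + 15 + 10 + 3 + 0 + 0 + 10 + 15 = 69 transitive triples.
Total triples C(9,3) = 84, so cyclic triples = 84 − 69 = 15.

15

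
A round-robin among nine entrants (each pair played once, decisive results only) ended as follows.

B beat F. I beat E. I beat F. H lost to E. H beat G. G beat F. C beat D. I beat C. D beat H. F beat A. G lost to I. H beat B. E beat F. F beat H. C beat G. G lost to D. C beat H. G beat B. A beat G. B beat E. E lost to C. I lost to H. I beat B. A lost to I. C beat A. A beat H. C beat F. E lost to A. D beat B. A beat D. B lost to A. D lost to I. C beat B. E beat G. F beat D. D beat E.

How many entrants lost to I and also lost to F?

2

I beat: A, B, C, D, E, F, G.
F beat: A, D, H.
Both beat: A, D — 2.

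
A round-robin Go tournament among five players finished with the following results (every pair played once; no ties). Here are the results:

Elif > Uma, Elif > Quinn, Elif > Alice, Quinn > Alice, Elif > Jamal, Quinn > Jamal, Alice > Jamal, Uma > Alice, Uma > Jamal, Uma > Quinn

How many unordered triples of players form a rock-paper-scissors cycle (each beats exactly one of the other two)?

0

Of the C(5,3) = 10 triples, the cyclic ones are: none.
That is 0.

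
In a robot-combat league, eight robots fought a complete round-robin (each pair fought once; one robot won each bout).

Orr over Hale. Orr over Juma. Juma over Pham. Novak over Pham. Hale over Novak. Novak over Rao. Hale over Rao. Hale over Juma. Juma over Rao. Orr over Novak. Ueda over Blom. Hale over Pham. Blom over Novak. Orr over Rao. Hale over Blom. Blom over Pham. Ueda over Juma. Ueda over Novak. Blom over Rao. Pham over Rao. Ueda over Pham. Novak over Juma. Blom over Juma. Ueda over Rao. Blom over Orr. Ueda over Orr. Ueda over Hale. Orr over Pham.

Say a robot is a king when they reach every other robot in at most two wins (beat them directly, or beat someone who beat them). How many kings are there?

1

Rao cannot reach Blom, Novak, Juma, Orr, Pham, Hale, Ueda in two steps.
Blom cannot reach Ueda in two steps.
Novak cannot reach Blom, Orr, Hale, Ueda in two steps.
Juma cannot reach Blom, Novak, Orr, Hale, Ueda in two steps.
Orr cannot reach Ueda in two steps.
Pham cannot reach Blom, Novak, Juma, Orr, Hale, Ueda in two steps.
Hale cannot reach Ueda in two steps.
Ueda reaches everyone (king).
Kings: Ueda — 1.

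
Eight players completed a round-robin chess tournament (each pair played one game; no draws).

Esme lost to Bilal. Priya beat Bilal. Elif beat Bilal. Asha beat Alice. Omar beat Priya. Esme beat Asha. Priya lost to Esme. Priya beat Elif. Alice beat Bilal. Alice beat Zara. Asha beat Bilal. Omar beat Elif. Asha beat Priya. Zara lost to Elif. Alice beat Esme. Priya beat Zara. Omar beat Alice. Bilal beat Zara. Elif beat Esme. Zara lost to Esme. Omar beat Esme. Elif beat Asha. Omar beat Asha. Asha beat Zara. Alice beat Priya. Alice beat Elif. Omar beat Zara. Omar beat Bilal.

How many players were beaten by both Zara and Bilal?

Zara beat: no one.
Bilal beat: Esme, Zara.
No one was beaten by both.

0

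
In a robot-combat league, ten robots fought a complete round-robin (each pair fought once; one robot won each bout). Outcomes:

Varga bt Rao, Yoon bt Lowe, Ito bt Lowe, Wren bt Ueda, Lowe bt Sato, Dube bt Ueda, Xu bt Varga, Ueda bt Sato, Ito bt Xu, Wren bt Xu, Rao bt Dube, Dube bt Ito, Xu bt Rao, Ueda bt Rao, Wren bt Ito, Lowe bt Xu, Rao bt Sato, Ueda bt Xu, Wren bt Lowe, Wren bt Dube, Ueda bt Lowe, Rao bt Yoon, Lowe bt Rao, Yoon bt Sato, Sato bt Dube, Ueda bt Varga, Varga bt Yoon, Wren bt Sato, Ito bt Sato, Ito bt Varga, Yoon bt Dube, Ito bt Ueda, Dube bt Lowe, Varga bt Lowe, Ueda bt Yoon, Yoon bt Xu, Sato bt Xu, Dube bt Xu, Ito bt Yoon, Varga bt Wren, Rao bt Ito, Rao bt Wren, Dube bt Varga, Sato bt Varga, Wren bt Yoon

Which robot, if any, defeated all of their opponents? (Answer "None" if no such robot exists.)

Highest win total is Wren with 7 (out of 9 possible).
Wren lost to Rao, Varga, so no robot went undefeated.

None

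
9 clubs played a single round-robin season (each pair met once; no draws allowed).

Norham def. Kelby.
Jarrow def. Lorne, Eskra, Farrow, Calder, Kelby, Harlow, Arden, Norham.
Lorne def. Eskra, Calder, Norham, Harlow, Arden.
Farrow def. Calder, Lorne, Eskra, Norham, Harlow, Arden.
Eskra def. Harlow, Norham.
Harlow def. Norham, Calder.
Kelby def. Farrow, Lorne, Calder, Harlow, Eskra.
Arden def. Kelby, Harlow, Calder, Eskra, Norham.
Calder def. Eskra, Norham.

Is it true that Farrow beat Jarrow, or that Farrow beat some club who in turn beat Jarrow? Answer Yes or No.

Farrow did not beat Jarrow directly.
Farrow beat Lorne, Norham, Eskra, Arden, Calder, Harlow, but each of them lost to Jarrow. No two-step path.

No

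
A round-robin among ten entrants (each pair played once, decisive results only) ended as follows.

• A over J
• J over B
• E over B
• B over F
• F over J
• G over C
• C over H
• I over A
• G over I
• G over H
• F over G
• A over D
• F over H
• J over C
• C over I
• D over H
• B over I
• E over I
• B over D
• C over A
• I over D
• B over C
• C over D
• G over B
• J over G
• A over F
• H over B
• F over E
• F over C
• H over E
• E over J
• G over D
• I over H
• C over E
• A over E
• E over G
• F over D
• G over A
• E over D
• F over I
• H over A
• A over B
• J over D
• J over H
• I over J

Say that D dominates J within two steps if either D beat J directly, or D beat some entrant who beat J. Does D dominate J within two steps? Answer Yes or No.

D did not beat J directly.
D beat H, but each of them lost to J. No two-step path.

No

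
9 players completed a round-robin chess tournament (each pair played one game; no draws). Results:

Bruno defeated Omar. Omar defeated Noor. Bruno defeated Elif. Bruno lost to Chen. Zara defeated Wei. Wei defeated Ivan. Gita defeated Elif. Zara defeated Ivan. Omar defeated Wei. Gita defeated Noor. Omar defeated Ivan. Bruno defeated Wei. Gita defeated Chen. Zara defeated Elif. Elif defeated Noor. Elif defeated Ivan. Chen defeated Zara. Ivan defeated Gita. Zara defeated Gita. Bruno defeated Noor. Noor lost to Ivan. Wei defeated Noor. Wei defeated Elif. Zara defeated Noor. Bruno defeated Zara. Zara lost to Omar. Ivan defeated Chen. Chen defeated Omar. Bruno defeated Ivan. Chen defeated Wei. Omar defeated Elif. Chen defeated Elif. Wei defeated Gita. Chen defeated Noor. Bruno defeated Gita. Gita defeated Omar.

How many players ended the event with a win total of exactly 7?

Win totals: Ivan 3, Zara 5, Gita 4, Elif 2, Chen 6, Wei 4, Noor 0, Bruno 7, Omar 5.
Exactly 7: Bruno — 1 player.

1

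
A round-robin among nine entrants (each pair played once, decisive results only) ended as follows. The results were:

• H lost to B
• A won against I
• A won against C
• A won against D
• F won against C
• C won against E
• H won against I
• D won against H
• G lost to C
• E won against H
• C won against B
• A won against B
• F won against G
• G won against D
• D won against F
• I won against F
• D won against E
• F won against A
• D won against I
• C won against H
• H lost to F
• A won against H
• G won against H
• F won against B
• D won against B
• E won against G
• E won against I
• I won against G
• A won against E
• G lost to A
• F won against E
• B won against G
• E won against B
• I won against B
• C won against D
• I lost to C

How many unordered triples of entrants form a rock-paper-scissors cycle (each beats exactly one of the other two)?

Win totals: A 7, B 2, C 6, D 5, E 4, F 6, G 2, H 1, I 3.
An entrant with w wins dominates both others in C(w,2) triples; summing gives 21 + 1 + 15 + 10 + 6 + 15 + 1 + 0 + 3 = 72 transitive triples.
Total triples C(9,3) = 84, so cyclic triples = 84 − 72 = 12.

12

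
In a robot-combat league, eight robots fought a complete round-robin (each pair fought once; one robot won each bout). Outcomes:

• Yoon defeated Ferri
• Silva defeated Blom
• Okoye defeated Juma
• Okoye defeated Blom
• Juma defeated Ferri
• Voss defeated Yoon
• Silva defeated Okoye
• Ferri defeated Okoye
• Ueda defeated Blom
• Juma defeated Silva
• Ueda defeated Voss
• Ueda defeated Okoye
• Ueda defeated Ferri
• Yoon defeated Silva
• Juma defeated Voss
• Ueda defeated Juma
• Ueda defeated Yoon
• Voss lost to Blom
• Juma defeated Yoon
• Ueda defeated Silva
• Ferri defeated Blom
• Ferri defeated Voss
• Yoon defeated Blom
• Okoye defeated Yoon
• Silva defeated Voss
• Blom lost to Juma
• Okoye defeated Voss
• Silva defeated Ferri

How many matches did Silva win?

Silva's results: beat Voss, Ferri, Blom, Okoye; lost to Yoon, Juma, Ueda.
That is 4 wins.

4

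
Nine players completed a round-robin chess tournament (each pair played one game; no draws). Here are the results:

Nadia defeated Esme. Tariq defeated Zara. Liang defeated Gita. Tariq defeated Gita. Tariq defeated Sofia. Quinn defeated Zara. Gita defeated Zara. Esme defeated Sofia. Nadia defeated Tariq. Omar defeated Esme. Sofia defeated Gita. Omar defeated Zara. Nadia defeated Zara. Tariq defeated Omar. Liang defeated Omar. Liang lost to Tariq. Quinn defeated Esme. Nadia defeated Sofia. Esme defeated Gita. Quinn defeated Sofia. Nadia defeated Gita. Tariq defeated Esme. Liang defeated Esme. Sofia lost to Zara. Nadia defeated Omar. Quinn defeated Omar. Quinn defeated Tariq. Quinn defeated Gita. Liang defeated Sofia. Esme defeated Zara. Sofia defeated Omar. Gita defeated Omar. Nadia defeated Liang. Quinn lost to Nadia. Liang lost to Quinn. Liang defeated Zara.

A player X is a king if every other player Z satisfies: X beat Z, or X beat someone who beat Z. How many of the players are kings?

1

Quinn cannot reach Nadia in two steps.
Gita cannot reach Quinn, Liang, Nadia, Tariq in two steps.
Liang cannot reach Quinn, Nadia, Tariq in two steps.
Esme cannot reach Quinn, Liang, Nadia, Tariq in two steps.
Omar cannot reach Quinn, Liang, Nadia, Tariq in two steps.
Zara cannot reach Quinn, Liang, Esme, Nadia, Tariq in two steps.
Nadia reaches everyone (king).
Tariq cannot reach Quinn, Nadia in two steps.
Sofia cannot reach Quinn, Liang, Nadia, Tariq in two steps.
Kings: Nadia — 1.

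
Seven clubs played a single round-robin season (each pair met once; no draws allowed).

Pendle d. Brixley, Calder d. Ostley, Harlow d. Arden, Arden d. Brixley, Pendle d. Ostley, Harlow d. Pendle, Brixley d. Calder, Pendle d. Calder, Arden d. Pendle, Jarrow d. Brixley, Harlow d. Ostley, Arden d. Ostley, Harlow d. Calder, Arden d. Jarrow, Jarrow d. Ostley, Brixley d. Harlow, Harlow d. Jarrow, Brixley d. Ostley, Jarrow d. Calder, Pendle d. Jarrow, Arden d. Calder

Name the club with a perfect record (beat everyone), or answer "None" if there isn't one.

None

Highest win total is Harlow with 5 (out of 6 possible).
Harlow lost to Brixley, so no club went undefeated.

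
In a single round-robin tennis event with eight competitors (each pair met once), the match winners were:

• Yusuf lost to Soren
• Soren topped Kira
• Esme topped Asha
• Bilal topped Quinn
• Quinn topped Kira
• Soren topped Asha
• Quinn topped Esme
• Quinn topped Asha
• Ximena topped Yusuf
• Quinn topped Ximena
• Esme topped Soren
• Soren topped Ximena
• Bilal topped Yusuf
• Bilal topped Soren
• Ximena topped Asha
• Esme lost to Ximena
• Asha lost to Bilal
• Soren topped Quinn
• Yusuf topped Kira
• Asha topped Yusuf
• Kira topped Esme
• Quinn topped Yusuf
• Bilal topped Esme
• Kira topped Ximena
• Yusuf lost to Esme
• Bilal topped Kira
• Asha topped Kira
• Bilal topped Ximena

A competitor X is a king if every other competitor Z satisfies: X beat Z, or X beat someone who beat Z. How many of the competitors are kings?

1

Quinn cannot reach Bilal in two steps.
Soren cannot reach Bilal in two steps.
Bilal reaches everyone (king).
Kira cannot reach Quinn, Bilal in two steps.
Asha cannot reach Quinn, Soren, Bilal in two steps.
Yusuf cannot reach Quinn, Soren, Bilal, Asha in two steps.
Ximena cannot reach Quinn, Bilal in two steps.
Esme cannot reach Bilal in two steps.
Kings: Bilal — 1.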